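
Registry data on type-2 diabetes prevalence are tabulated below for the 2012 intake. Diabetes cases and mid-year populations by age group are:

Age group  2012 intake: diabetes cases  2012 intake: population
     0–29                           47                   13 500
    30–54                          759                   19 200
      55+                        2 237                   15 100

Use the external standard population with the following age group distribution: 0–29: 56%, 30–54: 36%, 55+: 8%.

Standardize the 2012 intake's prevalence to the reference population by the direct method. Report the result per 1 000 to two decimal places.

Age-specific rates per 1 000 for the 2012 intake: 3.481, 39.531, 148.146.
Standard weights: 0.56, 0.36, 0.08.
Standardized rate: 0.5600×3.481 + 0.3600×39.531 + 0.0800×148.146 = 28.0325 per 1 000.

28.03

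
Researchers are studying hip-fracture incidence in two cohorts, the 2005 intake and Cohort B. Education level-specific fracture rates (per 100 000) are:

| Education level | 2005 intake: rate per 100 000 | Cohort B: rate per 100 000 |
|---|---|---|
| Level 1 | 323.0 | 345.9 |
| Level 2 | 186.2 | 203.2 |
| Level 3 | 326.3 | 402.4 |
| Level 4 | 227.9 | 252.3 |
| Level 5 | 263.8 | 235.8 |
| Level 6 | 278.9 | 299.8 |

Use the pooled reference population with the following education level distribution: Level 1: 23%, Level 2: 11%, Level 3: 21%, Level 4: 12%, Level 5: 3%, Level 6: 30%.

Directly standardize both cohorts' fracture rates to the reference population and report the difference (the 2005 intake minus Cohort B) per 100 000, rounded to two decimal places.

Standard weights: 0.23, 0.11, 0.21, 0.12, 0.03, 0.30.
The 2005 intake: 0.2300×323.0 + 0.1100×186.2 + 0.2100×326.3 + 0.1200×227.9 + 0.0300×263.8 + 0.3000×278.9 = 282.2270 per 100 000.
Cohort B: 0.2300×345.9 + 0.1100×203.2 + 0.2100×402.4 + 0.1200×252.3 + 0.0300×235.8 + 0.3000×299.8 = 313.7030 per 100 000.
Difference = 282.2270 − 313.7030 = -31.4760.

-31.48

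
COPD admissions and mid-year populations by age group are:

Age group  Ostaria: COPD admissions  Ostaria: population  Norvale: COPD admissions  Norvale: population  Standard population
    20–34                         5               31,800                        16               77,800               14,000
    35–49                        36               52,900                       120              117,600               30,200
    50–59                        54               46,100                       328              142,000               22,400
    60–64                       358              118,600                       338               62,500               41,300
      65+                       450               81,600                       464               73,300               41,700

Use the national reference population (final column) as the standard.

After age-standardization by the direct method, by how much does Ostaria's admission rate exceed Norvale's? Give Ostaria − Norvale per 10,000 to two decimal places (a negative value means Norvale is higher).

Age-specific rates per 10,000 for Ostaria: 1.57, 6.81, 11.71, 30.19, 55.15.
For Norvale: 2.06, 10.20, 23.10, 54.08, 63.30.
Standard total = 149,600; weights = 0.0936, 0.2019, 0.1497, 0.2761, 0.2787.
Ostaria: 0.0936×1.57 + 0.2019×6.81 + 0.1497×11.71 + 0.2761×30.19 + 0.2787×55.15 = 26.9800 per 10,000.
Norvale: 0.0936×2.06 + 0.2019×10.20 + 0.1497×23.10 + 0.2761×54.08 + 0.2787×63.30 = 38.2857 per 10,000.
Difference = 26.9800 − 38.2857 = -11.3057.

-11.31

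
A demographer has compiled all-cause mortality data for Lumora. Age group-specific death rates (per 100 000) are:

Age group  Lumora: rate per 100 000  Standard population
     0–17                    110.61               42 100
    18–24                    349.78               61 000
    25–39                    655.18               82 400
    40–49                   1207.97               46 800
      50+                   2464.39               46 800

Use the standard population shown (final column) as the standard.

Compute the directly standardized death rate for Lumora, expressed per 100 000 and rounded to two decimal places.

902.35

Standard total = 279 100; weights = 0.1508, 0.2186, 0.2952, 0.1677, 0.1677.
Standardized rate: 0.1508×110.61 + 0.2186×349.78 + 0.2952×655.18 + 0.1677×1207.97 + 0.1677×2464.39 = 902.3524 per 100 000.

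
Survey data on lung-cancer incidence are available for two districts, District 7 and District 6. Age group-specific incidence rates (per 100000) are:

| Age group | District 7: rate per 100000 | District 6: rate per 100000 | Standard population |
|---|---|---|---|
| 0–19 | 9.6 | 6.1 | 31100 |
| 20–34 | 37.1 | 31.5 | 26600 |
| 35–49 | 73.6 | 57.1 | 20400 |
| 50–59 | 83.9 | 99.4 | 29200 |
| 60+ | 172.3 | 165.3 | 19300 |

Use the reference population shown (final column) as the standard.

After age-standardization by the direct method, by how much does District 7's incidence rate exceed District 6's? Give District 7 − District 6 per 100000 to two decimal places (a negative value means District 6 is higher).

Standard total = 126600; weights = 0.2457, 0.2101, 0.1611, 0.2306, 0.1524.
District 7: 0.2457×9.6 + 0.2101×37.1 + 0.1611×73.6 + 0.2306×83.9 + 0.1524×172.3 = 67.6314 per 100000.
District 6: 0.2457×6.1 + 0.2101×31.5 + 0.1611×57.1 + 0.2306×99.4 + 0.1524×165.3 = 65.4441 per 100000.
Difference = 67.6314 − 65.4441 = 2.1873.

2.19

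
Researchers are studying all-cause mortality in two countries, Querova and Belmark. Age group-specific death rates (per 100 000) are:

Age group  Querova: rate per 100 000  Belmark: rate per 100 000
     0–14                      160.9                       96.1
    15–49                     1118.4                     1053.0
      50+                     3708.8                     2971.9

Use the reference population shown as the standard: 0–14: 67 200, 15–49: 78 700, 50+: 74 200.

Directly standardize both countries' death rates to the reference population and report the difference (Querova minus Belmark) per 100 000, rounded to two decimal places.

291.59

Standard total = 220 100; weights = 0.3053, 0.3576, 0.3371.
Querova: 0.3053×160.9 + 0.3576×1118.4 + 0.3371×3708.8 = 1699.3345 per 100 000.
Belmark: 0.3053×96.1 + 0.3576×1053.0 + 0.3371×2971.9 = 1407.7419 per 100 000.
Difference = 1699.3345 − 1407.7419 = 291.5925.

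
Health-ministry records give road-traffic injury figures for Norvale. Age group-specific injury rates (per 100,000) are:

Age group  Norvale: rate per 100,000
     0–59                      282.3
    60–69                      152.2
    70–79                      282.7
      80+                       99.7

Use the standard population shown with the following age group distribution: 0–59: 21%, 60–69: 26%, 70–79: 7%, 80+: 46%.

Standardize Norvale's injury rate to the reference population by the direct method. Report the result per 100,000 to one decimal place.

Standard weights: 0.21, 0.26, 0.07, 0.46.
Standardized rate: 0.2100×282.3 + 0.2600×152.2 + 0.0700×282.7 + 0.4600×99.7 = 164.5060 per 100,000.

164.5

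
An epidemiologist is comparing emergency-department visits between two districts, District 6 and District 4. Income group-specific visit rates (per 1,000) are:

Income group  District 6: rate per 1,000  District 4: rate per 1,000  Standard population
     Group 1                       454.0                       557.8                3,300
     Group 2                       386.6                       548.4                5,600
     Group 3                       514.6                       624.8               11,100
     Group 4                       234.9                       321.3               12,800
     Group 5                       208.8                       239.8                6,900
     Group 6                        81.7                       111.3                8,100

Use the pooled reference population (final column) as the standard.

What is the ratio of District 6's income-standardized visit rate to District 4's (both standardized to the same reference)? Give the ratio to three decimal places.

0.782

Standard total = 47,800; weights = 0.0690, 0.1172, 0.2322, 0.2678, 0.1444, 0.1695.
District 6: 0.0690×454.0 + 0.1172×386.6 + 0.2322×514.6 + 0.2678×234.9 + 0.1444×208.8 + 0.1695×81.7 = 303.0215 per 1,000.
District 4: 0.0690×557.8 + 0.1172×548.4 + 0.2322×624.8 + 0.2678×321.3 + 0.1444×239.8 + 0.1695×111.3 = 387.3609 per 1,000.
Ratio = 303.0215 ÷ 387.3609 = 0.78227.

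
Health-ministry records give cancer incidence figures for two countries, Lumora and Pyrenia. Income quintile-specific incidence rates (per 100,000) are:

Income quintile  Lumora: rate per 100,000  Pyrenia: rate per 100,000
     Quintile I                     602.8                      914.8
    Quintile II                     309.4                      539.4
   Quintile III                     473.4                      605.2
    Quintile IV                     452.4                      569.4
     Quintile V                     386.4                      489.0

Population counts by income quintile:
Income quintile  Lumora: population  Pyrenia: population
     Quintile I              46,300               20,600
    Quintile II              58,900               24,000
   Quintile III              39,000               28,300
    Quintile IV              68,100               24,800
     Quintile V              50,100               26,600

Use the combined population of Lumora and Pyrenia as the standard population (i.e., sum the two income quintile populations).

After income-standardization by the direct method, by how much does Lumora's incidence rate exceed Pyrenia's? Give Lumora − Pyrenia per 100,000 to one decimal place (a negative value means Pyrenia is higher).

Combined standard total = 386,700; weights = 0.1730, 0.2144, 0.1740, 0.2402, 0.1983.
Lumora: 0.1730×602.8 + 0.2144×309.4 + 0.1740×473.4 + 0.2402×452.4 + 0.1983×386.4 = 438.3275 per 100,000.
Pyrenia: 0.1730×914.8 + 0.2144×539.4 + 0.1740×605.2 + 0.2402×569.4 + 0.1983×489.0 = 613.0072 per 100,000.
Difference = 438.3275 − 613.0072 = -174.6798.

-174.7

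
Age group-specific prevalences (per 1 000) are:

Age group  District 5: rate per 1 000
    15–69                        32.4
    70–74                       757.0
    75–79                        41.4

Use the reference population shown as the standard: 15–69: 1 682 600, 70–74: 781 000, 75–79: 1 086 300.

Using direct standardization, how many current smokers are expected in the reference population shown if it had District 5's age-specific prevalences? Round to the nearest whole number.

Expected current smokers = Σ (standard pop × age-specific rate ÷ 1 000)
= 1 682 600×32.4/1 000 + 781 000×757.0/1 000 + 1 086 300×41.4/1 000
= 54516.24 + 591217.00 + 44972.82 = 690706.06.

690706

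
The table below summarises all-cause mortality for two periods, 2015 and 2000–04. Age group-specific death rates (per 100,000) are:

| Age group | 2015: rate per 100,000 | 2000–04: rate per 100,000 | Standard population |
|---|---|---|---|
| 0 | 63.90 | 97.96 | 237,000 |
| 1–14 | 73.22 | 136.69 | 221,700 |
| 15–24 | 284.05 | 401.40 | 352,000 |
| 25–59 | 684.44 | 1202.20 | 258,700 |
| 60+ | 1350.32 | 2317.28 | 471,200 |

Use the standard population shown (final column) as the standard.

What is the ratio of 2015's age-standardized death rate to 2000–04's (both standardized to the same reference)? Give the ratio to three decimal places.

0.591

Standard total = 1,540,600; weights = 0.1538, 0.1439, 0.2285, 0.1679, 0.3059.
2015: 0.1538×63.90 + 0.1439×73.22 + 0.2285×284.05 + 0.1679×684.44 + 0.3059×1350.32 = 613.2015 per 100,000.
2000–04: 0.1538×97.96 + 0.1439×136.69 + 0.2285×401.40 + 0.1679×1202.20 + 0.3059×2317.28 = 1037.0797 per 100,000.
Ratio = 613.2015 ÷ 1037.0797 = 0.59128.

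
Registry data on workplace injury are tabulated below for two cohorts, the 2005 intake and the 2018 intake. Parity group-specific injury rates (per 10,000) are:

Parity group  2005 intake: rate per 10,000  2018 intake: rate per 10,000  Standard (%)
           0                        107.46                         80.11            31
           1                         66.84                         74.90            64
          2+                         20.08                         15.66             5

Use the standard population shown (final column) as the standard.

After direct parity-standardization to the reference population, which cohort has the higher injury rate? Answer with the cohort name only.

Standard weights: 0.31, 0.64, 0.05.
The 2005 intake: 0.3100×107.46 + 0.6400×66.84 + 0.0500×20.08 = 77.0942 per 10,000.
The 2018 intake: 0.3100×80.11 + 0.6400×74.90 + 0.0500×15.66 = 73.5531 per 10,000.

2005 intake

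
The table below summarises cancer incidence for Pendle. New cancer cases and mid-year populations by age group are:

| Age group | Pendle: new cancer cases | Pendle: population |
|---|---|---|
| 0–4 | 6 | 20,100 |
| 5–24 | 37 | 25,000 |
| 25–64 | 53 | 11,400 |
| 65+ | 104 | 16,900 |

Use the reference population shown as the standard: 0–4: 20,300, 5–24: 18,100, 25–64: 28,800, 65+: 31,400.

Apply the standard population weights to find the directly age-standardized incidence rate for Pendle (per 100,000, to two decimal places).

365.08

Age-specific rates per 100,000 for Pendle: 29.85, 148.00, 464.91, 615.38.
Standard total = 98,600; weights = 0.2059, 0.1836, 0.2921, 0.3185.
Standardized rate: 0.2059×29.85 + 0.1836×148.00 + 0.2921×464.91 + 0.3185×615.38 = 365.0844 per 100,000.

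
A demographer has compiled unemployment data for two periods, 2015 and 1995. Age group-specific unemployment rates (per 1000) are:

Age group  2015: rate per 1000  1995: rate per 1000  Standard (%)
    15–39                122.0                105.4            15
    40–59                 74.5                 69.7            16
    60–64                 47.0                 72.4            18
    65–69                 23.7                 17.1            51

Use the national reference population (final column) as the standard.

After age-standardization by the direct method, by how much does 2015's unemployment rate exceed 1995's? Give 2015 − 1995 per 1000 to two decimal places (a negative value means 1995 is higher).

2.05

Standard weights: 0.15, 0.16, 0.18, 0.51.
2015: 0.1500×122.0 + 0.1600×74.5 + 0.1800×47.0 + 0.5100×23.7 = 50.7670 per 1000.
1995: 0.1500×105.4 + 0.1600×69.7 + 0.1800×72.4 + 0.5100×17.1 = 48.7150 per 1000.
Difference = 50.7670 − 48.7150 = 2.0520.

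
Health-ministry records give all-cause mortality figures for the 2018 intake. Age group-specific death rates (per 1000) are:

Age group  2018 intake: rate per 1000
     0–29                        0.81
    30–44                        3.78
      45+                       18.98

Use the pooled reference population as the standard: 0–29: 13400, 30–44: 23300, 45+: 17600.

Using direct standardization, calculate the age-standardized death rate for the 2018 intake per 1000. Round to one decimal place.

8.0

Standard total = 54300; weights = 0.2468, 0.4291, 0.3241.
Standardized rate: 0.2468×0.81 + 0.4291×3.78 + 0.3241×18.98 = 7.9738 per 1000.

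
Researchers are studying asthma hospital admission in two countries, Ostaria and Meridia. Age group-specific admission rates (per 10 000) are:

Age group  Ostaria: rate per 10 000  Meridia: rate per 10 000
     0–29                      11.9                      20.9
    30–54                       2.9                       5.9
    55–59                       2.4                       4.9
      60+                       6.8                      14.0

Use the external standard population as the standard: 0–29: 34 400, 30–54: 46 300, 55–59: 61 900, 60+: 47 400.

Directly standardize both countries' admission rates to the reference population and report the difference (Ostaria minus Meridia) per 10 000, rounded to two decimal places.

-4.97

Standard total = 190 000; weights = 0.1811, 0.2437, 0.3258, 0.2495.
Ostaria: 0.1811×11.9 + 0.2437×2.9 + 0.3258×2.4 + 0.2495×6.8 = 5.3395 per 10 000.
Meridia: 0.1811×20.9 + 0.2437×5.9 + 0.3258×4.9 + 0.2495×14.0 = 10.3107 per 10 000.
Difference = 5.3395 − 10.3107 = -4.9712.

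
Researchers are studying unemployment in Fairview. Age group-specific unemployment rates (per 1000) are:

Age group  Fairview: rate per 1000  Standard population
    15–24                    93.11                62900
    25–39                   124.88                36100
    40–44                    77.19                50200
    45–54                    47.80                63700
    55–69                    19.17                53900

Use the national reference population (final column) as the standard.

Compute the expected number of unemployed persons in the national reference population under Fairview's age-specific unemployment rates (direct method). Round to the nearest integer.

18318

Expected unemployed persons = Σ (standard pop × age-specific rate ÷ 1000)
= 62900×93.11/1000 + 36100×124.88/1000 + 50200×77.19/1000 + 63700×47.80/1000 + 53900×19.17/1000
= 5856.62 + 4508.17 + 3874.94 + 3044.86 + 1033.26 = 18317.85.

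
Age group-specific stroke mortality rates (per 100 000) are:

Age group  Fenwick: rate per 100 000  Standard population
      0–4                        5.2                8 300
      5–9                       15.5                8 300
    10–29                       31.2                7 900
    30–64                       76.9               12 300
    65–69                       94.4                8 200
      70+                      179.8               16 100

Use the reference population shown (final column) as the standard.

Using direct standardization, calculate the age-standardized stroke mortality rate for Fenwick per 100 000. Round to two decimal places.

82.37

Standard total = 61 100; weights = 0.1358, 0.1358, 0.1293, 0.2013, 0.1342, 0.2635.
Standardized rate: 0.1358×5.2 + 0.1358×15.5 + 0.1293×31.2 + 0.2013×76.9 + 0.1342×94.4 + 0.2635×179.8 = 82.3735 per 100 000.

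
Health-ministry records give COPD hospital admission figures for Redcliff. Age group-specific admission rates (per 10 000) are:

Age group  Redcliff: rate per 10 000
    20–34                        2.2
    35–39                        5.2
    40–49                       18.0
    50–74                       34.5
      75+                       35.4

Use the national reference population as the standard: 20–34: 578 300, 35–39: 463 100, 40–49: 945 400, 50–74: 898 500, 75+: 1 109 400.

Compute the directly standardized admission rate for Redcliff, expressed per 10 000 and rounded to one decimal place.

22.8

Standard total = 3 994 700; weights = 0.1448, 0.1159, 0.2367, 0.2249, 0.2777.
Standardized rate: 0.1448×2.2 + 0.1159×5.2 + 0.2367×18.0 + 0.2249×34.5 + 0.2777×35.4 = 22.7723 per 10 000.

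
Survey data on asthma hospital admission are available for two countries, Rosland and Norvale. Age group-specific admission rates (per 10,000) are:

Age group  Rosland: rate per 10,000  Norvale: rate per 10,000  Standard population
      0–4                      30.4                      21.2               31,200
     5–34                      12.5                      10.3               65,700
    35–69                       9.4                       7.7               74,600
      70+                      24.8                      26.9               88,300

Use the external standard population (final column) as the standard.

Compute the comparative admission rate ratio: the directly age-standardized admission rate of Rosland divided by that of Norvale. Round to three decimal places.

1.087

Standard total = 259,800; weights = 0.1201, 0.2529, 0.2871, 0.3399.
Rosland: 0.1201×30.4 + 0.2529×12.5 + 0.2871×9.4 + 0.3399×24.8 = 17.9400 per 10,000.
Norvale: 0.1201×21.2 + 0.2529×10.3 + 0.2871×7.7 + 0.3399×26.9 = 16.5044 per 10,000.
Ratio = 17.9400 ÷ 16.5044 = 1.08698.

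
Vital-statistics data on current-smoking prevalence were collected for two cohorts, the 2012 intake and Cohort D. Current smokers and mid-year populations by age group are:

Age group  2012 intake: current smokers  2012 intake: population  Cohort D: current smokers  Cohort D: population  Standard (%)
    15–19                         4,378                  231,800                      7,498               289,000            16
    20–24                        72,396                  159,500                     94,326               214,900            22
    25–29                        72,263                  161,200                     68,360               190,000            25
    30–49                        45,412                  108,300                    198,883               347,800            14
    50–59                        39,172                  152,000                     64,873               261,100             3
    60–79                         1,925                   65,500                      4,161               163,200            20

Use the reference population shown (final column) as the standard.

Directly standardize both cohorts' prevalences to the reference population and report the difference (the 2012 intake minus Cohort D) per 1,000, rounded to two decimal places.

3.99

Age-specific rates per 1,000 for the 2012 intake: 18.887, 453.893, 448.282, 419.317, 257.711, 29.389.
For Cohort D: 25.945, 438.930, 359.789, 571.832, 248.460, 25.496.
Standard weights: 0.16, 0.22, 0.25, 0.14, 0.03, 0.20.
The 2012 intake: 0.1600×18.887 + 0.2200×453.893 + 0.2500×448.282 + 0.1400×419.317 + 0.0300×257.711 + 0.2000×29.389 = 287.2624 per 1,000.
Cohort D: 0.1600×25.945 + 0.2200×438.930 + 0.2500×359.789 + 0.1400×571.832 + 0.0300×248.460 + 0.2000×25.496 = 283.2725 per 1,000.
Difference = 287.2624 − 283.2725 = 3.9899.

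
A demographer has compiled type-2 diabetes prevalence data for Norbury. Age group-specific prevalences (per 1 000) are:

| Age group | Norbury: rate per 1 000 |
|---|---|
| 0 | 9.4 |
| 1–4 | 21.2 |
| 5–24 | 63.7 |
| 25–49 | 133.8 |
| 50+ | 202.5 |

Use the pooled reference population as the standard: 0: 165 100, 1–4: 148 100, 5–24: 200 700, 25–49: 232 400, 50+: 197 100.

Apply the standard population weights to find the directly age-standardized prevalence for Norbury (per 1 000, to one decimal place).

93.8

Standard total = 943 400; weights = 0.1750, 0.1570, 0.2127, 0.2463, 0.2089.
Standardized rate: 0.1750×9.4 + 0.1570×21.2 + 0.2127×63.7 + 0.2463×133.8 + 0.2089×202.5 = 93.7928 per 1 000.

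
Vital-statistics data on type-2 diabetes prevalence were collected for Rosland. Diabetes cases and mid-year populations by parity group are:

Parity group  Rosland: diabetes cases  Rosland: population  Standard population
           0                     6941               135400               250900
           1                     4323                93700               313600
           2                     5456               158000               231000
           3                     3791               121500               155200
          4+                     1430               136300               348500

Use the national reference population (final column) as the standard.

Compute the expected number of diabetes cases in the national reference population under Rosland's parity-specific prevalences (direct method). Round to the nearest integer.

43806

Parity-specific rates per 1000 for Rosland: 51.263, 46.137, 34.532, 31.202, 10.492.
Expected diabetes cases = Σ (standard pop × parity-specific rate ÷ 1000)
= 250900×51.263/1000 + 313600×46.137/1000 + 231000×34.532/1000 + 155200×31.202/1000 + 348500×10.492/1000
= 12861.87 + 14468.44 + 7976.81 + 4842.50 + 3656.31 = 43805.92.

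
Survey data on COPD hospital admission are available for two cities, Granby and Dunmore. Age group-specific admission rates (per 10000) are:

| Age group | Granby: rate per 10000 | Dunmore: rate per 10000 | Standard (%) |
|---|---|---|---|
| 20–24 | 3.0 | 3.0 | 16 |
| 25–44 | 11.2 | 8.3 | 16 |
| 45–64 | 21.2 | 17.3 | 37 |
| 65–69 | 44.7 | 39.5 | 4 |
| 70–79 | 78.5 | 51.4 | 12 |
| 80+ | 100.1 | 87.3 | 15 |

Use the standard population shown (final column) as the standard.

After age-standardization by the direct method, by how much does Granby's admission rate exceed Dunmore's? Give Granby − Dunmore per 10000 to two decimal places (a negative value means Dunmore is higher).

7.29

Standard weights: 0.16, 0.16, 0.37, 0.04, 0.12, 0.15.
Granby: 0.1600×3.0 + 0.1600×11.2 + 0.3700×21.2 + 0.0400×44.7 + 0.1200×78.5 + 0.1500×100.1 = 36.3390 per 10000.
Dunmore: 0.1600×3.0 + 0.1600×8.3 + 0.3700×17.3 + 0.0400×39.5 + 0.1200×51.4 + 0.1500×87.3 = 29.0520 per 10000.
Difference = 36.3390 − 29.0520 = 7.2870.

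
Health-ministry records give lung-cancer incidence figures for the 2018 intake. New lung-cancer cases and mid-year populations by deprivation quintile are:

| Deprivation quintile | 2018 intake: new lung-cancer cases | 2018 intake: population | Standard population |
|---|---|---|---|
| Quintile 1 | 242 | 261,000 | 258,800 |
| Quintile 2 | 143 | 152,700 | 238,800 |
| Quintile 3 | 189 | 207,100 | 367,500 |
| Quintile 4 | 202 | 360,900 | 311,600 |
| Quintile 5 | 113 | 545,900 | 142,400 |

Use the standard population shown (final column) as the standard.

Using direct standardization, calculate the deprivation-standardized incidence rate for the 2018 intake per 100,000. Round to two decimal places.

76.03

Deprivation-specific rates per 100,000 for the 2018 intake: 92.72, 93.65, 91.26, 55.97, 20.70.
Standard total = 1,319,100; weights = 0.1962, 0.1810, 0.2786, 0.2362, 0.1080.
Standardized rate: 0.1962×92.72 + 0.1810×93.65 + 0.2786×91.26 + 0.2362×55.97 + 0.1080×20.70 = 76.0257 per 100,000.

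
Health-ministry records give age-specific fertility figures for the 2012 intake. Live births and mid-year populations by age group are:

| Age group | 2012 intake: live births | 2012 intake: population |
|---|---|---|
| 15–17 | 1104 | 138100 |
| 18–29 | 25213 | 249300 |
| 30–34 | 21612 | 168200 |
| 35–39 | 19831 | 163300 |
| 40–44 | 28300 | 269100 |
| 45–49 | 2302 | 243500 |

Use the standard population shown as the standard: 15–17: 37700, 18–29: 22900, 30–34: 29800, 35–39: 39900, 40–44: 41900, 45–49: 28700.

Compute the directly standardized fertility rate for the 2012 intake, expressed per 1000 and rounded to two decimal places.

79.49

Age-specific rates per 1000 for the 2012 intake: 7.994, 101.135, 128.490, 121.439, 105.165, 9.454.
Standard total = 200900; weights = 0.1877, 0.1140, 0.1483, 0.1986, 0.2086, 0.1429.
Standardized rate: 0.1877×7.994 + 0.1140×101.135 + 0.1483×128.490 + 0.1986×121.439 + 0.2086×105.165 + 0.1429×9.454 = 79.4900 per 1000.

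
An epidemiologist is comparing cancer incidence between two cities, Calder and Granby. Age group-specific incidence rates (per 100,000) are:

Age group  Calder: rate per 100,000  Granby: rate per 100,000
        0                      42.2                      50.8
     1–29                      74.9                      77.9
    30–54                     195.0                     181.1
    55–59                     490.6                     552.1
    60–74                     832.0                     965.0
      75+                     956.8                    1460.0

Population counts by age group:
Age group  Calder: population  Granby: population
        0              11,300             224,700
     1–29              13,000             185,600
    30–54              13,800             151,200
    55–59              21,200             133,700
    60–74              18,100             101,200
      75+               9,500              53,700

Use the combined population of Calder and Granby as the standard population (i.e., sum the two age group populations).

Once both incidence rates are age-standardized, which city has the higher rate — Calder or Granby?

Granby

Combined standard total = 937,000; weights = 0.2519, 0.2120, 0.1761, 0.1653, 0.1273, 0.0674.
Calder: 0.2519×42.2 + 0.2120×74.9 + 0.1761×195.0 + 0.1653×490.6 + 0.1273×832.0 + 0.0674×956.8 = 312.4126 per 100,000.
Granby: 0.2519×50.8 + 0.2120×77.9 + 0.1761×181.1 + 0.1653×552.1 + 0.1273×965.0 + 0.0674×1460.0 = 373.8079 per 100,000.
The crude rates (445.24 vs 356.58) would put Calder higher, but that reflects its age composition; once standardized to a common age structure, Granby has the higher underlying rate.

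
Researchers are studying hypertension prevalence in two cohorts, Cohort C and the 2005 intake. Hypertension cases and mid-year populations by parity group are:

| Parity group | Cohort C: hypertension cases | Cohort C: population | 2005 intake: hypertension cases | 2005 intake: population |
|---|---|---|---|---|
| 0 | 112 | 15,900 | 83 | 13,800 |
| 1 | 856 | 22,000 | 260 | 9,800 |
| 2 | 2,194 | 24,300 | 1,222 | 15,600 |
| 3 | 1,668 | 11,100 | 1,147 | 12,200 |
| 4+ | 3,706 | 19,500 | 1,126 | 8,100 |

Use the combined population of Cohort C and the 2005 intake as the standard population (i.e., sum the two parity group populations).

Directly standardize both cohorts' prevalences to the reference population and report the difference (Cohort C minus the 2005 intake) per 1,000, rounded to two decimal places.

23.77

Parity-specific rates per 1,000 for Cohort C: 7.044, 38.909, 90.288, 150.270, 190.051.
For the 2005 intake: 6.014, 26.531, 78.333, 94.016, 139.012.
Combined standard total = 152,300; weights = 0.1950, 0.2088, 0.2620, 0.1530, 0.1812.
Cohort C: 0.1950×7.044 + 0.2088×38.909 + 0.2620×90.288 + 0.1530×150.270 + 0.1812×190.051 = 90.5826 per 1,000.
The 2005 intake: 0.1950×6.014 + 0.2088×26.531 + 0.2620×78.333 + 0.1530×94.016 + 0.1812×139.012 = 66.8098 per 1,000.
Difference = 90.5826 − 66.8098 = 23.7728.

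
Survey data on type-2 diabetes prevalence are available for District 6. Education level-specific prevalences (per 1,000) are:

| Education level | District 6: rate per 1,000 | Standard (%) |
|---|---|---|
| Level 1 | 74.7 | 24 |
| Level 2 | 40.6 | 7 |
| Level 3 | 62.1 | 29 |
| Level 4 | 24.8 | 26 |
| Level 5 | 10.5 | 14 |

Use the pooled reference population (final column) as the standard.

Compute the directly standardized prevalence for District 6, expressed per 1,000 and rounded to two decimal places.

46.70

Standard weights: 0.24, 0.07, 0.29, 0.26, 0.14.
Standardized rate: 0.2400×74.7 + 0.0700×40.6 + 0.2900×62.1 + 0.2600×24.8 + 0.1400×10.5 = 46.6970 per 1,000.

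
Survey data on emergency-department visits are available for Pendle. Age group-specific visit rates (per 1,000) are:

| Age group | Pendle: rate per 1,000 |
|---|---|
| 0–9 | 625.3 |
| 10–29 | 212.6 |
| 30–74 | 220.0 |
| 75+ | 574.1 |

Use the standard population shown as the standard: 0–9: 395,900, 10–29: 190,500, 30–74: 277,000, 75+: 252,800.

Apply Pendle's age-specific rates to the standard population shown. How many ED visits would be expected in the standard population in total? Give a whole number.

494129

Expected ED visits = Σ (standard pop × age-specific rate ÷ 1,000)
= 395,900×625.3/1,000 + 190,500×212.6/1,000 + 277,000×220.0/1,000 + 252,800×574.1/1,000
= 247556.27 + 40500.30 + 60940.00 + 145132.48 = 494129.05.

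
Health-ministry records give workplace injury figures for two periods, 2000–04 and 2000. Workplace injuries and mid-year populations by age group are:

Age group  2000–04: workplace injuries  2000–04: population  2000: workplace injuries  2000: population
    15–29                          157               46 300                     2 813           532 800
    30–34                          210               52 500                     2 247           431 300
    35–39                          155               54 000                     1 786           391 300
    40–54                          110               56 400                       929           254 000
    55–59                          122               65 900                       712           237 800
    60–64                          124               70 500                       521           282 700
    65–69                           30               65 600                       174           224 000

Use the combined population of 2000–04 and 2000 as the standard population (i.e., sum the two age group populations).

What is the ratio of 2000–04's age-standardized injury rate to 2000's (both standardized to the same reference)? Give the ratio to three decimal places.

Age-specific rates per 10 000 for 2000–04: 33.91, 40.00, 28.70, 19.50, 18.51, 17.59, 4.57.
For 2000: 52.80, 52.10, 45.64, 36.57, 29.94, 18.43, 7.77.
Combined standard total = 2 765 100; weights = 0.2094, 0.1750, 0.1610, 0.1123, 0.1098, 0.1277, 0.1047.
2000–04: 0.2094×33.91 + 0.1750×40.00 + 0.1610×28.70 + 0.1123×19.50 + 0.1098×18.51 + 0.1277×17.59 + 0.1047×4.57 = 25.6713 per 10 000.
2000: 0.2094×52.80 + 0.1750×52.10 + 0.1610×45.64 + 0.1123×36.57 + 0.1098×29.94 + 0.1277×18.43 + 0.1047×7.77 = 38.0851 per 10 000.
Ratio = 25.6713 ÷ 38.0851 = 0.67405.

0.674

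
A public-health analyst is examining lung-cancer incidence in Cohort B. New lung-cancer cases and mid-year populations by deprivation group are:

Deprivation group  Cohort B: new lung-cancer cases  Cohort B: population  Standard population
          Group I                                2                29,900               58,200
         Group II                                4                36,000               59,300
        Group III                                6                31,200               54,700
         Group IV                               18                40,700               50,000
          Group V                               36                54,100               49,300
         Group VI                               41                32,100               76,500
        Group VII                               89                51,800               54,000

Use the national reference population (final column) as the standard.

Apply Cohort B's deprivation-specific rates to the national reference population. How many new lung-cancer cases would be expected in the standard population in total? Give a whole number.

Deprivation-specific rates per 100,000 for Cohort B: 6.69, 11.11, 19.23, 44.23, 66.54, 127.73, 171.81.
Expected new lung-cancer cases = Σ (standard pop × deprivation-specific rate ÷ 100,000)
= 58,200×6.69/100,000 + 59,300×11.11/100,000 + 54,700×19.23/100,000 + 50,000×44.23/100,000 + 49,300×66.54/100,000 + 76,500×127.73/100,000 + 54,000×171.81/100,000
= 3.89 + 6.59 + 10.52 + 22.11 + 32.81 + 97.71 + 92.78 = 266.41.

266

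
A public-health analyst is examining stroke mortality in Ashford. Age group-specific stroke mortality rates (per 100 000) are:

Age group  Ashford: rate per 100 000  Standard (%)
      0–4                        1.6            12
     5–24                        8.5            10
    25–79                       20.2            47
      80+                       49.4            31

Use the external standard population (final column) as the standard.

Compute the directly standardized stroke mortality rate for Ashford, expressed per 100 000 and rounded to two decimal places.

25.85

Standard weights: 0.12, 0.10, 0.47, 0.31.
Standardized rate: 0.1200×1.6 + 0.1000×8.5 + 0.4700×20.2 + 0.3100×49.4 = 25.8500 per 100 000.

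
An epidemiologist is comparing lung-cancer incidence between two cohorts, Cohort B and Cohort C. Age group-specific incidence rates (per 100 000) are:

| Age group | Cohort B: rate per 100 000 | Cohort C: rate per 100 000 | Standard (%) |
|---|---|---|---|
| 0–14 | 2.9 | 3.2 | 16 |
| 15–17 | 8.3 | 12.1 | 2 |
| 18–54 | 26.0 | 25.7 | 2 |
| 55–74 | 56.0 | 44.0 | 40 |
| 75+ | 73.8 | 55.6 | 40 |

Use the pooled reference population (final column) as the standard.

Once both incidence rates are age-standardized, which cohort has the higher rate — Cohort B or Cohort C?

Cohort B

Standard weights: 0.16, 0.02, 0.02, 0.40, 0.40.
Cohort B: 0.1600×2.9 + 0.0200×8.3 + 0.0200×26.0 + 0.4000×56.0 + 0.4000×73.8 = 53.0700 per 100 000.
Cohort C: 0.1600×3.2 + 0.0200×12.1 + 0.0200×25.7 + 0.4000×44.0 + 0.4000×55.6 = 41.1080 per 100 000.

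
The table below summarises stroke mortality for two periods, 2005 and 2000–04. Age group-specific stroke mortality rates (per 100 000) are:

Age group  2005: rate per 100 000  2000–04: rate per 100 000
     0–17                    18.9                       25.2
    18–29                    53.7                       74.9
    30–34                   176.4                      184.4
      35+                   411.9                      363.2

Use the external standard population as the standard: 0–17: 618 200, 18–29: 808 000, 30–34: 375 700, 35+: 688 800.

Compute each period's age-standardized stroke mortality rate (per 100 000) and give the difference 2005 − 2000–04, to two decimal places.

Standard total = 2 490 700; weights = 0.2482, 0.3244, 0.1508, 0.2765.
2005: 0.2482×18.9 + 0.3244×53.7 + 0.1508×176.4 + 0.2765×411.9 = 162.6305 per 100 000.
2000–04: 0.2482×25.2 + 0.3244×74.9 + 0.1508×184.4 + 0.2765×363.2 = 158.8104 per 100 000.
Difference = 162.6305 − 158.8104 = 3.8201.

3.82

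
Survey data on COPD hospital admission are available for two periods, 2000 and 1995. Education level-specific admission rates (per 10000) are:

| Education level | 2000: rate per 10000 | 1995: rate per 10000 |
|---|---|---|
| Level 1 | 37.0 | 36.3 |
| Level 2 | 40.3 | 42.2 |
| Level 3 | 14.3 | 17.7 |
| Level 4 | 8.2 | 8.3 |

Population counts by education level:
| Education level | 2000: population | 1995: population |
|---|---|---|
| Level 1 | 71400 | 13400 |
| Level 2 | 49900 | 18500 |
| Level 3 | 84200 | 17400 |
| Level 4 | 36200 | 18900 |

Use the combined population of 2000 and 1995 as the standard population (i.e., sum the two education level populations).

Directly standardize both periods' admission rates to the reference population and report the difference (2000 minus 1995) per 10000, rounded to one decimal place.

-1.4

Combined standard total = 309900; weights = 0.2736, 0.2207, 0.3278, 0.1778.
2000: 0.2736×37.0 + 0.2207×40.3 + 0.3278×14.3 + 0.1778×8.2 = 25.1656 per 10000.
1995: 0.2736×36.3 + 0.2207×42.2 + 0.3278×17.7 + 0.1778×8.3 = 26.5259 per 10000.
Difference = 25.1656 − 26.5259 = -1.3603.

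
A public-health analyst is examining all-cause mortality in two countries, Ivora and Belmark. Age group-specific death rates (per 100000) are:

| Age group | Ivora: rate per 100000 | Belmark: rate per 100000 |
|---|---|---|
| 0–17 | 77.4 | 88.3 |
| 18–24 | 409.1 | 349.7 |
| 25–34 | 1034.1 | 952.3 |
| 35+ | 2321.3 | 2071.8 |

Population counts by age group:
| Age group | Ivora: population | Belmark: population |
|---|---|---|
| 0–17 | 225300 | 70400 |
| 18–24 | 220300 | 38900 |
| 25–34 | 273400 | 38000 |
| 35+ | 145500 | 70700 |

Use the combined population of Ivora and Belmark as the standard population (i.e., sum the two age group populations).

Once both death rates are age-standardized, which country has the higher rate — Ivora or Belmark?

Ivora

Combined standard total = 1082500; weights = 0.2732, 0.2394, 0.2877, 0.1997.
Ivora: 0.2732×77.4 + 0.2394×409.1 + 0.2877×1034.1 + 0.1997×2321.3 = 880.1937 per 100000.
Belmark: 0.2732×88.3 + 0.2394×349.7 + 0.2877×952.3 + 0.1997×2071.8 = 795.5861 per 100000.
The crude rates (842.15 vs 928.82) would put Belmark higher, but that reflects its age composition; once standardized to a common age structure, Ivora has the higher underlying rate.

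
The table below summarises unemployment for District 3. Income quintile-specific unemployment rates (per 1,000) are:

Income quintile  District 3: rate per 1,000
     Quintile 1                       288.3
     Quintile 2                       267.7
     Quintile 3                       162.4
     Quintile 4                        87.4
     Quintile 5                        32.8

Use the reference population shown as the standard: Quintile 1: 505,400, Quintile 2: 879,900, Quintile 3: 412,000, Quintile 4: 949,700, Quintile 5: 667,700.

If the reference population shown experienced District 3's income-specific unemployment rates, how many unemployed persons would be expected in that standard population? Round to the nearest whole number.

Expected unemployed persons = Σ (standard pop × income-specific rate ÷ 1,000)
= 505,400×288.3/1,000 + 879,900×267.7/1,000 + 412,000×162.4/1,000 + 949,700×87.4/1,000 + 667,700×32.8/1,000
= 145706.82 + 235549.23 + 66908.80 + 83003.78 + 21900.56 = 553069.19.

553069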